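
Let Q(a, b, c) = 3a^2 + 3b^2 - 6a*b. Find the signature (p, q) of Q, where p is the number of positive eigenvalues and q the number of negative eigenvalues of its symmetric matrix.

The symmetric matrix is A = [[3, -3, 0], [-3, 3, 0], [0, 0, 0]].
Congruent diagonalization of A (simultaneous row and column reduction) yields pivots 3, 0, 0.
That gives 1 positive, 2 zero pivots.

(1, 0)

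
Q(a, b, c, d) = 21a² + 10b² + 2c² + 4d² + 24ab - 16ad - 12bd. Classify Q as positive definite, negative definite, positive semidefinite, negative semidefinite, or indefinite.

positive definite

The symmetric matrix of Q is A = [[21, 12, 0, -8], [12, 10, 0, -6], [0, 0, 2, 0], [-8, -6, 0, 4]].
Leading principal minors: Δ_1 = 21, Δ_2 = 66, Δ_3 = 132, Δ_4 = 40.
All leading principal minors are positive, so by Sylvester's criterion Q is positive definite.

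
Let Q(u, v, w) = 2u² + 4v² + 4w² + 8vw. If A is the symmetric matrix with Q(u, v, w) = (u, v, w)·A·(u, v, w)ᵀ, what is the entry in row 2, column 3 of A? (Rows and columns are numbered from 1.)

4

The coefficient of v·w in Q is 8. For a symmetric A this equals A[2,3] + A[3,2] = 2·A[2,3].
So A[2,3] = 8/2 = 4.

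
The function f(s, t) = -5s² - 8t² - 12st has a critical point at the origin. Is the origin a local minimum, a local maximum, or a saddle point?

local maximum

The Hessian at the origin is H = [[-10, -12], [-12, -16]].
det H = -10·-16 − (-12)² = 16 > 0 and H[1,1] = -10 < 0, so H is negative definite.
Therefore the origin is a local maximum.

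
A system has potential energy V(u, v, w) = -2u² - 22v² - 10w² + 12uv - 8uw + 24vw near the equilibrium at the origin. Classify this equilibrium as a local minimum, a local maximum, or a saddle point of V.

local maximum

The Hessian at the origin is H = [[-4, 12, -8], [12, -44, 24], [-8, 24, -20]].
Applying the same elementary operations to the rows and columns of H produces a congruent diagonal matrix with entries -4, -8, -4.
So there are 3 negative pivots.
H is negative definite, so the origin is a strict local maximum.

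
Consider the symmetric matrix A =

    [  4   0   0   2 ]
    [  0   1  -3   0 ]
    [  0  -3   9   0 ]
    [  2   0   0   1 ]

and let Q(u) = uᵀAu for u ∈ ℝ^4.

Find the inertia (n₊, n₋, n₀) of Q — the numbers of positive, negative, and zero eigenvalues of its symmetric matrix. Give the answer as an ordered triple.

(2, 0, 2)

Row-reducing A symmetrically gives the diagonal entries 4, 1, 0, 0.
Counting signs: 2 positive, 2 zero.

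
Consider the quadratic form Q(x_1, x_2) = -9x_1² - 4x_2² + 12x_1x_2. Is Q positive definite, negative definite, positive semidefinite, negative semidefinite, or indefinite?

negative semidefinite

The associated matrix is A = [[-9, 6], [6, -4]].
Congruent diagonalization of A (simultaneous row and column reduction) yields pivots -9, 0.
That gives 1 negative, 1 zero pivots.
Hence Q is negative semidefinite.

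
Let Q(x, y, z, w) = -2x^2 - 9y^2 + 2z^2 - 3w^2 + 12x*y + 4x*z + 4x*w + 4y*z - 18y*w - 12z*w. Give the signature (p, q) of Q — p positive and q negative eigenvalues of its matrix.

(1, 3)

The associated matrix is A = [[-2, 6, 2, 2], [6, -9, 2, -9], [2, 2, 2, -6], [2, -9, -6, -3]].
An LDLᵀ factorisation of A has diagonal entries -2, 9, -28/9, -10/7.
That gives 1 positive, 3 negative pivots.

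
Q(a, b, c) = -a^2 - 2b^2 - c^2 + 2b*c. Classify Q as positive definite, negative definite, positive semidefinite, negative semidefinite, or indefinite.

negative definite

The symmetric matrix is A = [[-1, 0, 0], [0, -2, 1], [0, 1, -1]].
Symmetric row and column elimination reduces A to a congruent diagonal form with pivots -1, -2, -1/2.
So there are 3 negative pivots.
Hence Q is negative definite.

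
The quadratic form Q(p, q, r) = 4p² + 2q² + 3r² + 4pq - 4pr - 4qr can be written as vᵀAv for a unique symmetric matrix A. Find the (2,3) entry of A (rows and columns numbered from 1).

-2

The coefficient of q·r in Q is -4. For a symmetric A this equals A[2,3] + A[3,2] = 2·A[2,3].
So A[2,3] = -4/2 = -2.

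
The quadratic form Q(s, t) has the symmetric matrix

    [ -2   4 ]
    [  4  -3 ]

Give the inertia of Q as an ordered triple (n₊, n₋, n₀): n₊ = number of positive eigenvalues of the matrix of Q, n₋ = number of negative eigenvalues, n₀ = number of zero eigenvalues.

Congruent diagonalization of A (simultaneous row and column reduction) yields pivots -2, 5.
That gives 1 positive, 1 negative pivots.

(1, 1, 0)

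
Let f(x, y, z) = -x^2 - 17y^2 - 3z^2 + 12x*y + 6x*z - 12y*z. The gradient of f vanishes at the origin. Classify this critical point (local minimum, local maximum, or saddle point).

The Hessian at the origin is H = [[-2, 12, 6], [12, -34, -12], [6, -12, -6]].
Congruent diagonalization of H (simultaneous row and column reduction) yields pivots -2, 38, -60/19.
Counting signs: 1 positive, 2 negative.
H is indefinite, so the origin is a saddle point.

saddle point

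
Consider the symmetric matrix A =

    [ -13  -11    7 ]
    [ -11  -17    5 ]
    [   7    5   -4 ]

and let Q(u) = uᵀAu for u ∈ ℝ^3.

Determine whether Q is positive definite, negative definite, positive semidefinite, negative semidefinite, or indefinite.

Leading principal minors: Δ_1 = -13, Δ_2 = 100, Δ_3 = -12.
The signs alternate starting with Δ_1 < 0, so by Sylvester's criterion Q is negative definite.

negative definite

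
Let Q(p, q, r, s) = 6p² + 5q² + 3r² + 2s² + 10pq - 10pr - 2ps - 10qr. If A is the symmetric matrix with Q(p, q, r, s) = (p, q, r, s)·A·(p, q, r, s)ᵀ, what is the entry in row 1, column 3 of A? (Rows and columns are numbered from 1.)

-5

The coefficient of p·r in Q is -10. For a symmetric A this equals A[1,3] + A[3,1] = 2·A[1,3].
So A[1,3] = -10/2 = -5.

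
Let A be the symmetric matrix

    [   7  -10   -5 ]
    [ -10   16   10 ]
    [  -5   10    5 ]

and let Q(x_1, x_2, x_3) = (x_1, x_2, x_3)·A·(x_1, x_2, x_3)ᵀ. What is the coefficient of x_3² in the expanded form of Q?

5

The coefficient of x_3² is the diagonal entry A[3,3] = 5.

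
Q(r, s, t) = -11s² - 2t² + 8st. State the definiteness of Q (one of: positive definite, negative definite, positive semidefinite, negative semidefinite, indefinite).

negative semidefinite

The associated matrix is A = [[0, 0, 0], [0, -11, 4], [0, 4, -2]].
Applying the same elementary operations to the rows and columns of A produces a congruent diagonal matrix with entries 0, -11, -6/11.
That gives 2 negative, 1 zero pivots.
Hence Q is negative semidefinite.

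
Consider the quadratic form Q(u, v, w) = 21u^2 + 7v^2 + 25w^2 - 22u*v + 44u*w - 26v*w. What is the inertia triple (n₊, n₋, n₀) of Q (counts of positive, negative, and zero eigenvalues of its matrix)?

(3, 0, 0)

The associated matrix is A = [[21, -11, 22], [-11, 7, -13], [22, -13, 25]].
Applying the same elementary operations to the rows and columns of A produces a congruent diagonal matrix with entries 21, 26/21, 5/26.
That gives 3 positive pivots.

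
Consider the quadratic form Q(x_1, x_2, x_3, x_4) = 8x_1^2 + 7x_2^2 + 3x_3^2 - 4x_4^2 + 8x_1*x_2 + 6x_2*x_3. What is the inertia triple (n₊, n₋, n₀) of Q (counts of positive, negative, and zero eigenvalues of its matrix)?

The symmetric matrix is A = [[8, 4, 0, 0], [4, 7, 3, 0], [0, 3, 3, 0], [0, 0, 0, -4]].
An LDLᵀ factorisation of A has diagonal entries 8, 5, 6/5, -4.
So there are 3 positive, 1 negative pivots.

(3, 1, 0)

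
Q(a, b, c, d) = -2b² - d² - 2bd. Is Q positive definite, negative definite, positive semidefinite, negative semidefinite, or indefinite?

negative semidefinite

The symmetric matrix is A = [[0, 0, 0, 0], [0, -2, 0, -1], [0, 0, 0, 0], [0, -1, 0, -1]].
Symmetric row and column elimination reduces A to a congruent diagonal form with pivots 0, -2, 0, -1/2.
Counting signs: 2 negative, 2 zero.
Hence Q is negative semidefinite.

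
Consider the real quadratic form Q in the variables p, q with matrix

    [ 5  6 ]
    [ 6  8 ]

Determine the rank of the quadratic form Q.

Symmetric row and column elimination reduces A to a congruent diagonal form with pivots 5, 4/5.
So there are 2 positive pivots.
The rank is the number of nonzero pivots: 2.

2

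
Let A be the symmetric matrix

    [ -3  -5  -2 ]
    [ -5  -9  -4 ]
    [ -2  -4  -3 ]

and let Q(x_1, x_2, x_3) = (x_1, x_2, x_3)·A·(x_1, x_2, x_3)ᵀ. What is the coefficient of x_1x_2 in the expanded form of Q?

-10

The coefficient of x_1x_2 is A[1,2] + A[2,1] = 2·(-5) = -10.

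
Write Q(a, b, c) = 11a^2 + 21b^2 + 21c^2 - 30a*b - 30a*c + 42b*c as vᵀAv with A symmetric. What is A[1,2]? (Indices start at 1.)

-15

The coefficient of a·b in Q is -30. For a symmetric A this equals A[1,2] + A[2,1] = 2·A[1,2].
So A[1,2] = -30/2 = -15.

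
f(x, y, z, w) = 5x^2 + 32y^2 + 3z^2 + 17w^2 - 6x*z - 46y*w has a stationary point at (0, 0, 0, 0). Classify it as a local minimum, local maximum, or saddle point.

local minimum

The Hessian at the origin is H = [[10, 0, -6, 0], [0, 64, 0, -46], [-6, 0, 6, 0], [0, -46, 0, 34]].
Symmetric row and column elimination reduces H to a congruent diagonal form with pivots 10, 64, 12/5, 15/16.
So there are 4 positive pivots.
H is positive definite, so the origin is a strict local minimum.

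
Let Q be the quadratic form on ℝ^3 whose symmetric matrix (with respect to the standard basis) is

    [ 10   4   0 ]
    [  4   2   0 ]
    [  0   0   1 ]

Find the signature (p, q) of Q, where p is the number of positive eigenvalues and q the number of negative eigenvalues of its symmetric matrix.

(3, 0)

Row-reducing A symmetrically gives the diagonal entries 10, 2/5, 1.
Counting signs: 3 positive.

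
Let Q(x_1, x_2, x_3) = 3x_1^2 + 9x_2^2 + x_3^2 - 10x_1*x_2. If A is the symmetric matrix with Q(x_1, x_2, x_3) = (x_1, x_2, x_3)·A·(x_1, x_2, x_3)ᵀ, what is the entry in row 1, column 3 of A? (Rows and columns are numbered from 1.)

The coefficient of x_1·x_3 in Q is 0. For a symmetric A this equals A[1,3] + A[3,1] = 2·A[1,3].
So A[1,3] = 0/2 = 0.

0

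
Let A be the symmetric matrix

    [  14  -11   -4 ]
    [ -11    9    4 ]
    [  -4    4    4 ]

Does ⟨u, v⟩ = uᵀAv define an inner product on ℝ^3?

Applying the same elementary operations to the rows and columns of A produces a congruent diagonal matrix with entries 14, 5/14, 4/5.
That gives 3 positive pivots.
Hence Q is positive definite.
⟨·,·⟩ is an inner product exactly when A is positive definite.

yes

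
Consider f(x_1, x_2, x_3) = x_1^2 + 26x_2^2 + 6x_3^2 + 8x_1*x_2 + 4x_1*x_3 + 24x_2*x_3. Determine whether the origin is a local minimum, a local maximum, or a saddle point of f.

The Hessian at the origin is H = [[2, 8, 4], [8, 52, 24], [4, 24, 12]].
Row-reducing H symmetrically gives the diagonal entries 2, 20, 4/5.
Counting signs: 3 positive.
H is positive definite, so the origin is a strict local minimum.

local minimum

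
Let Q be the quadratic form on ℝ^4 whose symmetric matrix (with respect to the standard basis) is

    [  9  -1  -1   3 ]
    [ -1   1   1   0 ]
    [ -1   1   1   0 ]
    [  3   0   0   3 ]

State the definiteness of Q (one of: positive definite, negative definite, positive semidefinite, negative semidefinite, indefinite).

positive semidefinite

Applying the same elementary operations to the rows and columns of A produces a congruent diagonal matrix with entries 9, 8/9, 0, 15/8.
So there are 3 positive, 1 zero pivots.
Hence Q is positive semidefinite.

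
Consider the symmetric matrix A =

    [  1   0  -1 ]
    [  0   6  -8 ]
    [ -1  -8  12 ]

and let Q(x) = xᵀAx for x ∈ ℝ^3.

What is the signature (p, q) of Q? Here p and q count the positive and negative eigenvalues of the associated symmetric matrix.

(3, 0)

Row-reducing A symmetrically gives the diagonal entries 1, 6, 1/3.
Counting signs: 3 positive.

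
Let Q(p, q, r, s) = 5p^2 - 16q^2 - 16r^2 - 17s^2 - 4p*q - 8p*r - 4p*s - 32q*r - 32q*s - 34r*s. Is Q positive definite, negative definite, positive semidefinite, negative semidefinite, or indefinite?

Write A = [[5, -2, -4, -2], [-2, -16, -16, -16], [-4, -16, -16, -17], [-2, -16, -17, -17]].
Applying the same elementary operations to the rows and columns of A produces a congruent diagonal matrix with entries 5, -84/5, -16/21, 5/16.
So there are 2 positive, 2 negative pivots.
Hence Q is indefinite.

indefinite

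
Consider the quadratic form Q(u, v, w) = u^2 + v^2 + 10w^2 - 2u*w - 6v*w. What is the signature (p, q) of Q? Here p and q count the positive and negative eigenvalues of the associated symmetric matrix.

(2, 0)

The associated matrix is A = [[1, 0, -1], [0, 1, -3], [-1, -3, 10]].
Applying the same elementary operations to the rows and columns of A produces a congruent diagonal matrix with entries 1, 1, 0.
Counting signs: 2 positive, 1 zero.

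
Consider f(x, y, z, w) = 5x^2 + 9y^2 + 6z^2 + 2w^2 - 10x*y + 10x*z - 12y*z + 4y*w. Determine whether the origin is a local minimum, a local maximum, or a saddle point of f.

The Hessian at the origin is H = [[10, -10, 10, 0], [-10, 18, -12, 4], [10, -12, 12, 0], [0, 4, 0, 4]].
Applying the same elementary operations to the rows and columns of H produces a congruent diagonal matrix with entries 10, 8, 3/2, 4/3.
Counting signs: 4 positive.
H is positive definite, so the origin is a strict local minimum.

local minimum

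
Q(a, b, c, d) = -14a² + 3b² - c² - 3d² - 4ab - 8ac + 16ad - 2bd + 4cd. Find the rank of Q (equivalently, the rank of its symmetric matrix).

3

The associated matrix is A = [[-14, -2, -4, 8], [-2, 3, 0, -1], [-4, 0, -1, 2], [8, -1, 2, -3]].
Row-reducing A symmetrically gives the diagonal entries -14, 23/7, 1/23, 0.
Counting signs: 2 positive, 1 negative, 1 zero.
The rank is the number of nonzero pivots: 3.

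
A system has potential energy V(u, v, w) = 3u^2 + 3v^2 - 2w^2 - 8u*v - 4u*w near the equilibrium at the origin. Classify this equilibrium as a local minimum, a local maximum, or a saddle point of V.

The Hessian at the origin is H = [[6, -8, -4], [-8, 6, 0], [-4, 0, -4]].
Congruent diagonalization of H (simultaneous row and column reduction) yields pivots 6, -14/3, -4/7.
So there are 1 positive, 2 negative pivots.
H is indefinite, so the origin is a saddle point.

saddle point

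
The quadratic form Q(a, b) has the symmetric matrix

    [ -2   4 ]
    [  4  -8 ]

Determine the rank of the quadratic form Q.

1

Congruent diagonalization of A (simultaneous row and column reduction) yields pivots -2, 0.
That gives 1 negative, 1 zero pivots.
The rank is the number of nonzero pivots: 1.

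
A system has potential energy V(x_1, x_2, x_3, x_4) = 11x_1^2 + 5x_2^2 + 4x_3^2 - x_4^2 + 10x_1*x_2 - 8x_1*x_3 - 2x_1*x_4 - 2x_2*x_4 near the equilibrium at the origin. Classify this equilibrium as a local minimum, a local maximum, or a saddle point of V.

The Hessian at the origin is H = [[22, 10, -8, -2], [10, 10, 0, -2], [-8, 0, 8, 0], [-2, -2, 0, -2]].
Applying the same elementary operations to the rows and columns of H produces a congruent diagonal matrix with entries 22, 60/11, 8/3, -12/5.
Counting signs: 3 positive, 1 negative.
H is indefinite, so the origin is a saddle point.

saddle point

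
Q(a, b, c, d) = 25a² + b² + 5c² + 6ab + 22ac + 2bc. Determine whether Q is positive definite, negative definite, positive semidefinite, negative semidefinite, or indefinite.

positive semidefinite

The associated matrix is A = [[25, 3, 11, 0], [3, 1, 1, 0], [11, 1, 5, 0], [0, 0, 0, 0]].
Row-reducing A symmetrically gives the diagonal entries 25, 16/25, 0, 0.
That gives 2 positive, 2 zero pivots.
Hence Q is positive semidefinite.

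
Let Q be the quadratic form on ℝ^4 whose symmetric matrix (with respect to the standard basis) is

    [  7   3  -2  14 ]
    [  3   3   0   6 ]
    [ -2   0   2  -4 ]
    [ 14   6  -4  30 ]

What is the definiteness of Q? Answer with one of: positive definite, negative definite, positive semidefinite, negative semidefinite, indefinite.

Row-reducing A symmetrically gives the diagonal entries 7, 12/7, 1, 2.
So there are 4 positive pivots.
Hence Q is positive definite.

positive definite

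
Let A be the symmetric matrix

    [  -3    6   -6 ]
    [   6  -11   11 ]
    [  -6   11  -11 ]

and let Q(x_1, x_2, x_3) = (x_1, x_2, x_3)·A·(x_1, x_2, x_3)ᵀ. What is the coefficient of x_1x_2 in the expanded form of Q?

12

The coefficient of x_1x_2 is A[1,2] + A[2,1] = 2·6 = 12.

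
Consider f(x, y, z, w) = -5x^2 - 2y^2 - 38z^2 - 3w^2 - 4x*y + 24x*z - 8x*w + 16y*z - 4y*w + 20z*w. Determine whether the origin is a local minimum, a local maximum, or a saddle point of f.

saddle point

The Hessian at the origin is H = [[-10, -4, 24, -8], [-4, -4, 16, -4], [24, 16, -76, 20], [-8, -4, 20, -6]].
Applying the same elementary operations to the rows and columns of H produces a congruent diagonal matrix with entries -10, -12/5, -4/3, 2.
Counting signs: 1 positive, 3 negative.
H is indefinite, so the origin is a saddle point.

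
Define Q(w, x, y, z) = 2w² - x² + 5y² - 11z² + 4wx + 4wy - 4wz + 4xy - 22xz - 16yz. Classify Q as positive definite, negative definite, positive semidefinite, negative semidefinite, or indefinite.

Write A = [[2, 2, 2, -2], [2, -1, 2, -11], [2, 2, 5, -8], [-2, -11, -8, -11]].
Applying the same elementary operations to the rows and columns of A produces a congruent diagonal matrix with entries 2, -3, 3, 2.
So there are 3 positive, 1 negative pivots.
Hence Q is indefinite.

indefinite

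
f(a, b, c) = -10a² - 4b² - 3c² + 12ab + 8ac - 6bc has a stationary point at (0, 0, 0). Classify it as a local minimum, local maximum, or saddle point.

The Hessian at the origin is H = [[-20, 12, 8], [12, -8, -6], [8, -6, -6]].
Symmetric row and column elimination reduces H to a congruent diagonal form with pivots -20, -4/5, -1.
That gives 3 negative pivots.
H is negative definite, so the origin is a strict local maximum.

local maximum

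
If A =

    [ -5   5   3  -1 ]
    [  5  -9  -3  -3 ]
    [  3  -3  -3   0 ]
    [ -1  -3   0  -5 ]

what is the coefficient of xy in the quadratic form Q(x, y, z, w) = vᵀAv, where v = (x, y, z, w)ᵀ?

The coefficient of xy is A[1,2] + A[2,1] = 2·5 = 10.

10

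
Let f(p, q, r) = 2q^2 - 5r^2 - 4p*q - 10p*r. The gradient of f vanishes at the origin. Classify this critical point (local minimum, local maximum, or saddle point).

The Hessian at the origin is H = [[0, -4, -10], [-4, 4, 0], [-10, 0, -10]].
H is indefinite, so the origin is a saddle point.

saddle point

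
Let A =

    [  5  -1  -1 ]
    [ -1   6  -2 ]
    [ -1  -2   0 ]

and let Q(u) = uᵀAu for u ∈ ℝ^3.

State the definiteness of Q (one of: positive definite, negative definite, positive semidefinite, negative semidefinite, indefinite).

Applying the same elementary operations to the rows and columns of A produces a congruent diagonal matrix with entries 5, 29/5, -30/29.
Counting signs: 2 positive, 1 negative.
Hence Q is indefinite.

indefinite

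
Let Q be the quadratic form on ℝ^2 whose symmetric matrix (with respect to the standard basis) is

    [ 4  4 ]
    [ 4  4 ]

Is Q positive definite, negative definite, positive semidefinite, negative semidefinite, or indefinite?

For the 2×2 matrix [[4, 4], [4, 4]]: det = 4·4 − (4)² = 0, trace = 8.
det = 0 so one eigenvalue is zero; the form is semidefinite with the sign of the trace.

positive semidefinite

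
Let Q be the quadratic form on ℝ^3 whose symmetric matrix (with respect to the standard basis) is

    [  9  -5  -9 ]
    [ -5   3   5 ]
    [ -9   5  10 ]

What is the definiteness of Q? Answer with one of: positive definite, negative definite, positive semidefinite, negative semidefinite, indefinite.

positive definite

Leading principal minors: Δ_1 = 9, Δ_2 = 2, Δ_3 = 2.
All leading principal minors are positive, so by Sylvester's criterion Q is positive definite.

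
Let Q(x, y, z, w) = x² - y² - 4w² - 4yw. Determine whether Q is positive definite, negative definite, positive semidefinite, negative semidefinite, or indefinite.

The associated matrix is A = [[1, 0, 0, 0], [0, -1, 0, -2], [0, 0, 0, 0], [0, -2, 0, -4]].
Applying the same elementary operations to the rows and columns of A produces a congruent diagonal matrix with entries 1, -1, 0, 0.
Counting signs: 1 positive, 1 negative, 2 zero.
Hence Q is indefinite.

indefinite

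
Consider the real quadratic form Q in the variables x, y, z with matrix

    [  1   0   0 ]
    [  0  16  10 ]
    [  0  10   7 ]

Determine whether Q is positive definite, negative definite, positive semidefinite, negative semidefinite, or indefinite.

Row-reducing A symmetrically gives the diagonal entries 1, 16, 3/4.
That gives 3 positive pivots.
Hence Q is positive definite.

positive definite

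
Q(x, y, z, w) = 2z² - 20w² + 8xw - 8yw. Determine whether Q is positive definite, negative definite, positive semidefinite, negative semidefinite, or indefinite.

The symmetric matrix is A = [[0, 0, 0, 4], [0, 0, 0, -4], [0, 0, 2, 0], [4, -4, 0, -20]].
A is congruent to a diagonal matrix with 2 positive, 1 negative and 1 zero entries, so Q is indefinite.

indefinite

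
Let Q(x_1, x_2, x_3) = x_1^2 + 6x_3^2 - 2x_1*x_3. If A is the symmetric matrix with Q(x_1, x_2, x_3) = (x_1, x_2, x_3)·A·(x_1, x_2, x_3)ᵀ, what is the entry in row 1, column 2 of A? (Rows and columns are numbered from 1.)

0

The coefficient of x_1·x_2 in Q is 0. For a symmetric A this equals A[1,2] + A[2,1] = 2·A[1,2].
So A[1,2] = 0/2 = 0.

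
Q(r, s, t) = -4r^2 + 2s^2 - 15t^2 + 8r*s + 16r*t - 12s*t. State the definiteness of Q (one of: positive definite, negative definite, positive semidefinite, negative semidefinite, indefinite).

The associated matrix is A = [[-4, 4, 8], [4, 2, -6], [8, -6, -15]].
Symmetric row and column elimination reduces A to a congruent diagonal form with pivots -4, 6, 1/3.
Counting signs: 2 positive, 1 negative.
Hence Q is indefinite.

indefinite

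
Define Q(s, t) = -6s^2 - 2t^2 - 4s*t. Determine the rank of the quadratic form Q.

The associated matrix is A = [[-6, -2], [-2, -2]].
Row-reducing A symmetrically gives the diagonal entries -6, -4/3.
Counting signs: 2 negative.
The rank is the number of nonzero pivots: 2.

2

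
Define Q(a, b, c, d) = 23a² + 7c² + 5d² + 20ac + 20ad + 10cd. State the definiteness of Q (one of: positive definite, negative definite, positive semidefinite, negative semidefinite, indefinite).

Write A = [[23, 0, 10, 10], [0, 0, 0, 0], [10, 0, 7, 5], [10, 0, 5, 5]].
Row-reducing A symmetrically gives the diagonal entries 23, 0, 61/23, 30/61.
So there are 3 positive, 1 zero pivots.
Hence Q is positive semidefinite.

positive semidefinite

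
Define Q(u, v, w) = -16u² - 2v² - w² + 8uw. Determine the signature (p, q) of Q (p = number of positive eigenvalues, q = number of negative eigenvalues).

Write A = [[-16, 0, 4], [0, -2, 0], [4, 0, -1]].
Applying the same elementary operations to the rows and columns of A produces a congruent diagonal matrix with entries -16, -2, 0.
So there are 2 negative, 1 zero pivots.

(0, 2)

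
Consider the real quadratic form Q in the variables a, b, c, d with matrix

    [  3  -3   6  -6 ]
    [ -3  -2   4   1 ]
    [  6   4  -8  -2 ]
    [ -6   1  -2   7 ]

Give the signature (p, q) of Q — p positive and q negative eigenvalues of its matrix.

Row-reducing A symmetrically gives the diagonal entries 3, -5, 0, 0.
So there are 1 positive, 1 negative, 2 zero pivots.

(1, 1)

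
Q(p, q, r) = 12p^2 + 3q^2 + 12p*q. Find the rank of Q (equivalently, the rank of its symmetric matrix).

1

Write A = [[12, 6, 0], [6, 3, 0], [0, 0, 0]].
Row-reducing A symmetrically gives the diagonal entries 12, 0, 0.
Counting signs: 1 positive, 2 zero.
The rank is the number of nonzero pivots: 1.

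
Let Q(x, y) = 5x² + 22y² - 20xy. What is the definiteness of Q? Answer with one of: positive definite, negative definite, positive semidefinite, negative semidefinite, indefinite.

The symmetric matrix is A = [[5, -10], [-10, 22]].
Symmetric row and column elimination reduces A to a congruent diagonal form with pivots 5, 2.
That gives 2 positive pivots.
Hence Q is positive definite.

positive definite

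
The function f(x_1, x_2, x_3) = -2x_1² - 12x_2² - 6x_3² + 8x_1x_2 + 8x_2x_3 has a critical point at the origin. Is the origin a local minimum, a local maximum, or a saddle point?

local maximum

The Hessian at the origin is H = [[-4, 8, 0], [8, -24, 8], [0, 8, -12]].
Applying the same elementary operations to the rows and columns of H produces a congruent diagonal matrix with entries -4, -8, -4.
So there are 3 negative pivots.
H is negative definite, so the origin is a strict local maximum.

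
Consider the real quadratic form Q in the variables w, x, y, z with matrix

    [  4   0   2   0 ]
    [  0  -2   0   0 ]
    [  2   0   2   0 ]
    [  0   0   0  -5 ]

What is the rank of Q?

An LDLᵀ factorisation of A has diagonal entries 4, -2, 1, -5.
So there are 2 positive, 2 negative pivots.
The rank is the number of nonzero pivots: 4.

4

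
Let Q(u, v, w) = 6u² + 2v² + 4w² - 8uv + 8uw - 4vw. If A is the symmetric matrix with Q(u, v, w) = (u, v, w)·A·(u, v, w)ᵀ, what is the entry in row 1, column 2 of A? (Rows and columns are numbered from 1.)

The coefficient of u·v in Q is -8. For a symmetric A this equals A[1,2] + A[2,1] = 2·A[1,2].
So A[1,2] = -8/2 = -4.

-4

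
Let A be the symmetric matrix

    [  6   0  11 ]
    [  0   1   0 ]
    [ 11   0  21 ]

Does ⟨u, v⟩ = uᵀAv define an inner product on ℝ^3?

Applying the same elementary operations to the rows and columns of A produces a congruent diagonal matrix with entries 6, 1, 5/6.
Counting signs: 3 positive.
Hence Q is positive definite.
⟨·,·⟩ is an inner product exactly when A is positive definite.

yes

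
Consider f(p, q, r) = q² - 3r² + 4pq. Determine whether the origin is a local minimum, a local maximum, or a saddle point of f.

saddle point

The Hessian at the origin is H = [[0, 4, 0], [4, 2, 0], [0, 0, -6]].
H is indefinite, so the origin is a saddle point.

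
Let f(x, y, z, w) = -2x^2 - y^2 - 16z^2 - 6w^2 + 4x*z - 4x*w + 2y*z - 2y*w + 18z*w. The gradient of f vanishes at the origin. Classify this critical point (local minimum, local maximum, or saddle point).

The Hessian at the origin is H = [[-4, 0, 4, -4], [0, -2, 2, -2], [4, 2, -32, 18], [-4, -2, 18, -12]].
Symmetric row and column elimination reduces H to a congruent diagonal form with pivots -4, -2, -26, -6/13.
So there are 4 negative pivots.
H is negative definite, so the origin is a strict local maximum.

local maximum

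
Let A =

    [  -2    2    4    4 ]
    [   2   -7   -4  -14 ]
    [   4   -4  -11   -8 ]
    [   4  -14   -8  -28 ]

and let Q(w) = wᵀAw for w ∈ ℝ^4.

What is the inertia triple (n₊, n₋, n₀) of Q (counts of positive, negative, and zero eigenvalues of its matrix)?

Congruent diagonalization of A (simultaneous row and column reduction) yields pivots -2, -5, -3, 0.
That gives 3 negative, 1 zero pivots.

(0, 3, 1)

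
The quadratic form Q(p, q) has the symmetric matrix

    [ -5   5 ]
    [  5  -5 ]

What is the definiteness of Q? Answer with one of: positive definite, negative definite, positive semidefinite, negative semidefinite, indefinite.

negative semidefinite

For the 2×2 matrix [[-5, 5], [5, -5]]: det = -5·-5 − (5)² = 0, trace = -10.
det = 0 so one eigenvalue is zero; the form is semidefinite with the sign of the trace.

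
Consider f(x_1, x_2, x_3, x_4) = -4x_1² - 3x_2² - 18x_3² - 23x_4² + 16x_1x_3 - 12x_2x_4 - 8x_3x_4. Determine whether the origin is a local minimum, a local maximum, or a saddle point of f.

The Hessian at the origin is H = [[-8, 0, 16, 0], [0, -6, 0, -12], [16, 0, -36, -8], [0, -12, -8, -46]].
Congruent diagonalization of H (simultaneous row and column reduction) yields pivots -8, -6, -4, -6.
So there are 4 negative pivots.
H is negative definite, so the origin is a strict local maximum.

local maximum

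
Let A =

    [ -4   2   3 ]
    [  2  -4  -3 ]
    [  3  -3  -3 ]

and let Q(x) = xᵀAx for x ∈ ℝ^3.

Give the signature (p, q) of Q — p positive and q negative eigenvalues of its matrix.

Congruent diagonalization of A (simultaneous row and column reduction) yields pivots -4, -3, 0.
So there are 2 negative, 1 zero pivots.

(0, 2)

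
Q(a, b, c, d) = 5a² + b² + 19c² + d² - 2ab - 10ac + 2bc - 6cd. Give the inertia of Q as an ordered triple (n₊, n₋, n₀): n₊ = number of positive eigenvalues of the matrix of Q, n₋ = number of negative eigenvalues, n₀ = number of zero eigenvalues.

(4, 0, 0)

Write A = [[5, -1, -5, 0], [-1, 1, 1, 0], [-5, 1, 19, -3], [0, 0, -3, 1]].
Applying the same elementary operations to the rows and columns of A produces a congruent diagonal matrix with entries 5, 4/5, 14, 5/14.
So there are 4 positive pivots.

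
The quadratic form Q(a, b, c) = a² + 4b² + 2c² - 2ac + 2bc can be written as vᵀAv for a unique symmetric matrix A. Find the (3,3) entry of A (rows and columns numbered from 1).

2

The coefficient of c² in Q is 2, and that is exactly A[3,3].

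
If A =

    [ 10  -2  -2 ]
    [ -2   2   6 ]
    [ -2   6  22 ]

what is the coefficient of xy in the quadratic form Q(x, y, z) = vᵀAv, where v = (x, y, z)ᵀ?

The coefficient of xy is A[1,2] + A[2,1] = 2·(-2) = -4.

-4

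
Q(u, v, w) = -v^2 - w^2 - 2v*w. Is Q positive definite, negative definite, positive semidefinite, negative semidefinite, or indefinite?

negative semidefinite

Write A = [[0, 0, 0], [0, -1, -1], [0, -1, -1]].
Row-reducing A symmetrically gives the diagonal entries 0, -1, 0.
So there are 1 negative, 2 zero pivots.
Hence Q is negative semidefinite.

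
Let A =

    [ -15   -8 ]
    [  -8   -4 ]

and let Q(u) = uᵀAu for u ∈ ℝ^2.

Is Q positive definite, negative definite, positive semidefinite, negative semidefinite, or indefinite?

indefinite

Row-reducing A symmetrically gives the diagonal entries -15, 4/15.
Counting signs: 1 positive, 1 negative.
Hence Q is indefinite.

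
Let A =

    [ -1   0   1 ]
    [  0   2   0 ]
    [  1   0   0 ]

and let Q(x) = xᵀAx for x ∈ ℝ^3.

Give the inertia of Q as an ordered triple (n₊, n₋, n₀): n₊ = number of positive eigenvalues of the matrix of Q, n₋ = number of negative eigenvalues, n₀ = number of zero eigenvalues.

(2, 1, 0)

Row-reducing A symmetrically gives the diagonal entries -1, 2, 1.
Counting signs: 2 positive, 1 negative.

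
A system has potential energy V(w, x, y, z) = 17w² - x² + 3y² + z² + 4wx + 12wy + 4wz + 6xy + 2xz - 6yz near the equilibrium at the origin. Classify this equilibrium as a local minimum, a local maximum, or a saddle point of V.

saddle point

The Hessian at the origin is H = [[34, 4, 12, 4], [4, -2, 6, 2], [12, 6, 6, -6], [4, 2, -6, 2]].
Applying the same elementary operations to the rows and columns of H produces a congruent diagonal matrix with entries 34, -42/17, 72/7, 4/9.
Counting signs: 3 positive, 1 negative.
H is indefinite, so the origin is a saddle point.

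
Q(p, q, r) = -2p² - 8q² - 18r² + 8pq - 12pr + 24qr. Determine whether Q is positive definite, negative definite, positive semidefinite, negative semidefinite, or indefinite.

negative semidefinite

The symmetric matrix is A = [[-2, 4, -6], [4, -8, 12], [-6, 12, -18]].
Row-reducing A symmetrically gives the diagonal entries -2, 0, 0.
Counting signs: 1 negative, 2 zero.
Hence Q is negative semidefinite.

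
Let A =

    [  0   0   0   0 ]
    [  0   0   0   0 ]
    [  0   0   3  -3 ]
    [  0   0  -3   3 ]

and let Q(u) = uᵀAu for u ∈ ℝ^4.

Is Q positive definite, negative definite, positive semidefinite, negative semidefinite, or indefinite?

Row-reducing A symmetrically gives the diagonal entries 0, 0, 3, 0.
Counting signs: 1 positive, 3 zero.
Hence Q is positive semidefinite.

positive semidefinite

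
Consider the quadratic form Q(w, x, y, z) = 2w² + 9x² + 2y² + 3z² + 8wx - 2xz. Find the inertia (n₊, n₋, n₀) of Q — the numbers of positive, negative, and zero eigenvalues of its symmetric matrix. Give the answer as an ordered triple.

Write A = [[2, 4, 0, 0], [4, 9, 0, -1], [0, 0, 2, 0], [0, -1, 0, 3]].
Row-reducing A symmetrically gives the diagonal entries 2, 1, 2, 2.
So there are 4 positive pivots.

(4, 0, 0)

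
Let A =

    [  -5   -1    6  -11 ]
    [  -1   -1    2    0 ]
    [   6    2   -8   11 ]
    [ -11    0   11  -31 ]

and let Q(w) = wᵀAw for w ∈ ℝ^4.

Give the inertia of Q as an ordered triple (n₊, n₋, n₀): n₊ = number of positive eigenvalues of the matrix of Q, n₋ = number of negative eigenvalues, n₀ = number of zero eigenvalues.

(0, 3, 1)

Row-reducing A symmetrically gives the diagonal entries -5, -4/5, 0, -3/4.
That gives 3 negative, 1 zero pivots.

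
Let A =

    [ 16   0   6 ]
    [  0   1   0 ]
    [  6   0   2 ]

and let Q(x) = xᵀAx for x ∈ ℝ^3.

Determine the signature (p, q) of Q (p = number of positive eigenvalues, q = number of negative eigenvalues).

Symmetric row and column elimination reduces A to a congruent diagonal form with pivots 16, 1, -1/4.
So there are 2 positive, 1 negative pivots.

(2, 1)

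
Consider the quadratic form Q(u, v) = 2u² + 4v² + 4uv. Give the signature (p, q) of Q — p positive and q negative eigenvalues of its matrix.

(2, 0)

The associated matrix is A = [[2, 2], [2, 4]].
Congruent diagonalization of A (simultaneous row and column reduction) yields pivots 2, 2.
So there are 2 positive pivots.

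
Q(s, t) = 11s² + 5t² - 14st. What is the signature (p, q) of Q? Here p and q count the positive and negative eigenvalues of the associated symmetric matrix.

(2, 0)

Write A = [[11, -7], [-7, 5]].
An LDLᵀ factorisation of A has diagonal entries 11, 6/11.
That gives 2 positive pivots.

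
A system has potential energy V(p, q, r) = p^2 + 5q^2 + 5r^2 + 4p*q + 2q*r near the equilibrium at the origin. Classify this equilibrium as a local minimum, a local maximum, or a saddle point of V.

local minimum

The Hessian at the origin is H = [[2, 4, 0], [4, 10, 2], [0, 2, 10]].
Applying the same elementary operations to the rows and columns of H produces a congruent diagonal matrix with entries 2, 2, 8.
Counting signs: 3 positive.
H is positive definite, so the origin is a strict local minimum.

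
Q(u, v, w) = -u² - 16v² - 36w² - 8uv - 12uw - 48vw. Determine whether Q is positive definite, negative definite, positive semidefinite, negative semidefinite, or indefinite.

negative semidefinite

The symmetric matrix is A = [[-1, -4, -6], [-4, -16, -24], [-6, -24, -36]].
Row-reducing A symmetrically gives the diagonal entries -1, 0, 0.
That gives 1 negative, 2 zero pivots.
Hence Q is negative semidefinite.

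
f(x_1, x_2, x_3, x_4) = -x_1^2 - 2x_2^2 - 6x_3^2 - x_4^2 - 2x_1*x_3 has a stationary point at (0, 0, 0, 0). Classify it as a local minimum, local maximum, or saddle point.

local maximum

The Hessian at the origin is H = [[-2, 0, -2, 0], [0, -4, 0, 0], [-2, 0, -12, 0], [0, 0, 0, -2]].
An LDLᵀ factorisation of H has diagonal entries -2, -4, -10, -2.
Counting signs: 4 negative.
H is negative definite, so the origin is a strict local maximum.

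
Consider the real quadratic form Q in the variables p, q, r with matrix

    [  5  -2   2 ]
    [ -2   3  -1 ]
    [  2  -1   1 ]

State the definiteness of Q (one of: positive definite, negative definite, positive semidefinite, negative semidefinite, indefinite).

positive definite

Congruent diagonalization of A (simultaneous row and column reduction) yields pivots 5, 11/5, 2/11.
Counting signs: 3 positive.
Hence Q is positive definite.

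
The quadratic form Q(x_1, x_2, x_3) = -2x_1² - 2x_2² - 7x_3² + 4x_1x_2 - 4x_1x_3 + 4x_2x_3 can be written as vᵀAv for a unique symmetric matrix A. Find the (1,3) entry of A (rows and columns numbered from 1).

-2

The coefficient of x_1·x_3 in Q is -4. For a symmetric A this equals A[1,3] + A[3,1] = 2·A[1,3].
So A[1,3] = -4/2 = -2.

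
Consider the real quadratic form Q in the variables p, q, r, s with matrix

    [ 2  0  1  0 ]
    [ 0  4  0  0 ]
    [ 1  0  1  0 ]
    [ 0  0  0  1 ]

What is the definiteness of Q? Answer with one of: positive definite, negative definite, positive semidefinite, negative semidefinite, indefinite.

Row-reducing A symmetrically gives the diagonal entries 2, 4, 1/2, 1.
That gives 4 positive pivots.
Hence Q is positive definite.

positive definite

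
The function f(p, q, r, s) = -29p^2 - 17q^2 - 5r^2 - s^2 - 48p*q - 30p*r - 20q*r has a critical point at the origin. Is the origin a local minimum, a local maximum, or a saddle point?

saddle point

The Hessian at the origin is H = [[-58, -48, -30, 0], [-48, -34, -20, 0], [-30, -20, -10, 0], [0, 0, 0, -2]].
Congruent diagonalization of H (simultaneous row and column reduction) yields pivots -58, 166/29, 120/83, -2.
That gives 2 positive, 2 negative pivots.
H is indefinite, so the origin is a saddle point.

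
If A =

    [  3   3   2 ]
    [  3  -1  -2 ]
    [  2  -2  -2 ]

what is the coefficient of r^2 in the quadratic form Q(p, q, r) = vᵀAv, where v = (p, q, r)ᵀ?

The coefficient of r^2 is the diagonal entry A[3,3] = -2.

-2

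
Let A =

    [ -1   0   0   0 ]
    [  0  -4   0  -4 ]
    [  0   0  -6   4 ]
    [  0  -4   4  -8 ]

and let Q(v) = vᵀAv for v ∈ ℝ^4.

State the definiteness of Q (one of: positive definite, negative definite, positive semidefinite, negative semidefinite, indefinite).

Congruent diagonalization of A (simultaneous row and column reduction) yields pivots -1, -4, -6, -4/3.
That gives 4 negative pivots.
Hence Q is negative definite.

negative definite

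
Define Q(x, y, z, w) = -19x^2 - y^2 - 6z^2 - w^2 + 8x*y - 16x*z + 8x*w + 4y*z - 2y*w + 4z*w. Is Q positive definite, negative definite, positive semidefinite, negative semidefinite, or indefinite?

negative semidefinite

Write A = [[-19, 4, -8, 4], [4, -1, 2, -1], [-8, 2, -6, 2], [4, -1, 2, -1]].
Row-reducing A symmetrically gives the diagonal entries -19, -3/19, -2, 0.
Counting signs: 3 negative, 1 zero.
Hence Q is negative semidefinite.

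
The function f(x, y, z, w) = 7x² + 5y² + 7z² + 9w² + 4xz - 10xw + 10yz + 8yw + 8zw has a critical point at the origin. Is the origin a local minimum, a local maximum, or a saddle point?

The Hessian at the origin is H = [[14, 0, 4, -10], [0, 10, 10, 8], [4, 10, 14, 8], [-10, 8, 8, 18]].
Row-reducing H symmetrically gives the diagonal entries 14, 10, 20/7, 8/5.
So there are 4 positive pivots.
H is positive definite, so the origin is a strict local minimum.

local minimum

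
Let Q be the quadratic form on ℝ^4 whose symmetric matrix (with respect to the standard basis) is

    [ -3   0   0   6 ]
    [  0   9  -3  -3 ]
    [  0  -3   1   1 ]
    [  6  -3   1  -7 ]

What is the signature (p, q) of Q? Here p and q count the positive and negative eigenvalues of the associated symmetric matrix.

Congruent diagonalization of A (simultaneous row and column reduction) yields pivots -3, 9, 0, 4.
That gives 2 positive, 1 negative, 1 zero pivots.

(2, 1)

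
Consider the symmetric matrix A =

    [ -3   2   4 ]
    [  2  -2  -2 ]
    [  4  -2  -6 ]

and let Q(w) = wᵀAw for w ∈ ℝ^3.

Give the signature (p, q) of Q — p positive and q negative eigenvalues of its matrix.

Row-reducing A symmetrically gives the diagonal entries -3, -2/3, 0.
Counting signs: 2 negative, 1 zero.

(0, 2)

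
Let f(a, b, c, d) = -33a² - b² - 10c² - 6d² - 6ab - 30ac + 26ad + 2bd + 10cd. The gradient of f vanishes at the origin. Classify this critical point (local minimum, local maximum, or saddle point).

The Hessian at the origin is H = [[-66, -6, -30, 26], [-6, -2, 0, 2], [-30, 0, -20, 10], [26, 2, 10, -12]].
Symmetric row and column elimination reduces H to a congruent diagonal form with pivots -66, -16/11, -5/4, 10/3.
That gives 1 positive, 3 negative pivots.
H is indefinite, so the origin is a saddle point.

saddle point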